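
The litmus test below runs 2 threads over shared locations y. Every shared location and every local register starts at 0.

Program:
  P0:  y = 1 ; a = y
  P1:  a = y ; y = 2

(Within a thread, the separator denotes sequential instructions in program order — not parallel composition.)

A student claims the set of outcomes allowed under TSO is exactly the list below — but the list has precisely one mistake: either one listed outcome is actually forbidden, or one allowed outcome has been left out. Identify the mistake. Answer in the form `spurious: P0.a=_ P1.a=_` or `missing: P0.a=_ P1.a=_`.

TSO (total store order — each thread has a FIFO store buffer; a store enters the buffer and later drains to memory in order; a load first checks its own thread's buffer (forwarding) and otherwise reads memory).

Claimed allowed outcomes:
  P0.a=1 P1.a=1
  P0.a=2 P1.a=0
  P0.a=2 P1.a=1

missing: P0.a=1 P1.a=0

outcome vector order: (P0.a,P1.a)
TSO: 4 outcomes — {10 11 20 21}
TSO∖claimed = {10}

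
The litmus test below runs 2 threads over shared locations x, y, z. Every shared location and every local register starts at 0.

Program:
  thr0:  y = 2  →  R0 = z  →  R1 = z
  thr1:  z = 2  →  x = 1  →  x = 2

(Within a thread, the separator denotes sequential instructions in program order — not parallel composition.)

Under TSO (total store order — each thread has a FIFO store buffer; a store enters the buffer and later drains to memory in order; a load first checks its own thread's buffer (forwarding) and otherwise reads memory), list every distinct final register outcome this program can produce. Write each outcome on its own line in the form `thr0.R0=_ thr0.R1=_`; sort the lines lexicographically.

thr0.R0=0 thr0.R1=0
thr0.R0=0 thr0.R1=2
thr0.R0=2 thr0.R1=2

outcome vector order: (thr0.R0,thr0.R1)
|TSO outcomes| = 3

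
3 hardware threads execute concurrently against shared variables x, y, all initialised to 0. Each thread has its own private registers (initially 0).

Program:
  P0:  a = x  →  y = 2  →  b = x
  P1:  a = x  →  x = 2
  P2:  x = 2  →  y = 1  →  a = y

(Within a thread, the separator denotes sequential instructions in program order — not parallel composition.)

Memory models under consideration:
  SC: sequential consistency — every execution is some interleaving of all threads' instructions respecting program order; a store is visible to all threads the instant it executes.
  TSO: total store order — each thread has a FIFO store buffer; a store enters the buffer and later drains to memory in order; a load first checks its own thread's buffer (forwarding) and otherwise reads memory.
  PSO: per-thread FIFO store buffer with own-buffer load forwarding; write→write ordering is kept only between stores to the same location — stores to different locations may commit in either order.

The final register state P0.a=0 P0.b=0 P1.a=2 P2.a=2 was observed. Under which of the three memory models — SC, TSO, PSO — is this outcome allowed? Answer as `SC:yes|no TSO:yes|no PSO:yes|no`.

SC:no TSO:yes PSO:yes

outcome vector order: (P0.a,P0.b,P1.a,P2.a)
SC: 10 outcomes — {0/0/0/1 0/0/2/1 0/2/0/1 0/2/0/2 0/2/2/1 0/2/2/2 2/2/0/1 2/2/0/2 2/2/2/1 2/2/2/2}
TSO: 12 outcomes — {0/0/0/1 0/0/0/2 0/0/2/1 0/0/2/2 0/2/0/1 0/2/0/2 0/2/2/1 0/2/2/2 2/2/0/1 2/2/0/2 2/2/2/1 2/2/2/2}
PSO: 12 outcomes — {0/0/0/1 0/0/0/2 0/0/2/1 0/0/2/2 0/2/0/1 0/2/0/2 0/2/2/1 0/2/2/2 2/2/0/1 2/2/0/2 2/2/2/1 2/2/2/2}
target 0/0/2/2 ∈ {TSO,PSO}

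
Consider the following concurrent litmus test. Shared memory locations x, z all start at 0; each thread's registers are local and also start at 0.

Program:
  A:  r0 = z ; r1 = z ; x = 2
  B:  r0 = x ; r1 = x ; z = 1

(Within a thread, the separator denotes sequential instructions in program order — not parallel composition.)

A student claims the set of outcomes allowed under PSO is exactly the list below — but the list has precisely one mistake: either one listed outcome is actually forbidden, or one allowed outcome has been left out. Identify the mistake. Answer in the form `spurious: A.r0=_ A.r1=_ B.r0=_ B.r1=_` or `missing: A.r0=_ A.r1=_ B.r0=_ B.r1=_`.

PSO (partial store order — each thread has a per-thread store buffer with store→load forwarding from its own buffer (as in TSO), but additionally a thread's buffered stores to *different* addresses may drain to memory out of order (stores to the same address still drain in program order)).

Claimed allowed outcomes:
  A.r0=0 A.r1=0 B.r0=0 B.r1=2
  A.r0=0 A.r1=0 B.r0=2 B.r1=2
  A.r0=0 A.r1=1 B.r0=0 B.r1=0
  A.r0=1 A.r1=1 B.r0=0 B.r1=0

outcome vector order: (A.r0,A.r1,B.r0,B.r1)
PSO (5): 0/0/0/0, 0/0/0/2, 0/0/2/2, 0/1/0/0, 1/1/0/0
PSO∖claimed = {0/0/0/0}

missing: A.r0=0 A.r1=0 B.r0=0 B.r1=0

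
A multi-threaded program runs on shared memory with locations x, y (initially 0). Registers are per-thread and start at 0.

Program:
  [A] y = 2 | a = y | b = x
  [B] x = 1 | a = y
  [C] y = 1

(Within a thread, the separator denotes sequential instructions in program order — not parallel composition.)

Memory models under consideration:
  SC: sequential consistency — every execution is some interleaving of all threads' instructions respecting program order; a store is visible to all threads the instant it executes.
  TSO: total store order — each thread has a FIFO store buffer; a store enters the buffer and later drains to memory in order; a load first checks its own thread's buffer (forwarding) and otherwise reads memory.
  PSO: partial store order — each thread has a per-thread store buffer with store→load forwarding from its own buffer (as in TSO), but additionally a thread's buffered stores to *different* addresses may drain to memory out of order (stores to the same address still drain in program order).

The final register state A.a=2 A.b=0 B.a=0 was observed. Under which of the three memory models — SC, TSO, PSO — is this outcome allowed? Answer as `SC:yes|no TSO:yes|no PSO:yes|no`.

outcome vector order: (A.a,A.b,B.a)
SC: 9 outcomes — {1/0/1; 1/1/0; 1/1/1; 1/1/2; 2/0/1; 2/0/2; 2/1/0; 2/1/1; 2/1/2}
TSO: 12 outcomes — {1/0/0; 1/0/1; 1/0/2; 1/1/0; 1/1/1; 1/1/2; 2/0/0; 2/0/1; 2/0/2; 2/1/0; 2/1/1; 2/1/2}
PSO: 12 outcomes — {1/0/0; 1/0/1; 1/0/2; 1/1/0; 1/1/1; 1/1/2; 2/0/0; 2/0/1; 2/0/2; 2/1/0; 2/1/1; 2/1/2}
target 2/0/0 ∈ {TSO,PSO}

SC:no TSO:yes PSO:yes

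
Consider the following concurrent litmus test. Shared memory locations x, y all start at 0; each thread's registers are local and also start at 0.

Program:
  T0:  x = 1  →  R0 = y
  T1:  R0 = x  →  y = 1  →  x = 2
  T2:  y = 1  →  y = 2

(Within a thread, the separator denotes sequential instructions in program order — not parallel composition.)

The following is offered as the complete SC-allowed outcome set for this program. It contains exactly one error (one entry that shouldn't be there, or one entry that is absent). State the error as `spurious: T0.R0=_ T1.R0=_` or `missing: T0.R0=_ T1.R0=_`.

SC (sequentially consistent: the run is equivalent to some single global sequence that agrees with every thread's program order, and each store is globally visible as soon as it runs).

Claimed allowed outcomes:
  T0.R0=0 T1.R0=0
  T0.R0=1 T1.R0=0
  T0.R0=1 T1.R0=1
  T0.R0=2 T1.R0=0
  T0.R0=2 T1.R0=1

missing: T0.R0=0 T1.R0=1

outcome vector order: (T0.R0,T1.R0)
SC (6): (0,0), (0,1), (1,0), (1,1), (2,0), (2,1)
SC∖claimed = {(0,1)}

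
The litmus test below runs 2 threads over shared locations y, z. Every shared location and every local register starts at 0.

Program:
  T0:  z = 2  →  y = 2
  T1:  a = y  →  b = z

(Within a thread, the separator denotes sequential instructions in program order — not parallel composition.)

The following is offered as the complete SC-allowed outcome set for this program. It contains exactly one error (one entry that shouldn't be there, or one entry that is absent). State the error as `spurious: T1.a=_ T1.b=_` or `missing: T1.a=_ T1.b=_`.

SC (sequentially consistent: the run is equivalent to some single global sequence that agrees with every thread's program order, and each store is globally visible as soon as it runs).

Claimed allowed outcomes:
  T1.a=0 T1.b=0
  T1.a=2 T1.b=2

outcome vector order: (T1.a,T1.b)
SC: 3 outcomes — {(0,0); (0,2); (2,2)}
SC∖claimed = {(0,2)}

missing: T1.a=0 T1.b=2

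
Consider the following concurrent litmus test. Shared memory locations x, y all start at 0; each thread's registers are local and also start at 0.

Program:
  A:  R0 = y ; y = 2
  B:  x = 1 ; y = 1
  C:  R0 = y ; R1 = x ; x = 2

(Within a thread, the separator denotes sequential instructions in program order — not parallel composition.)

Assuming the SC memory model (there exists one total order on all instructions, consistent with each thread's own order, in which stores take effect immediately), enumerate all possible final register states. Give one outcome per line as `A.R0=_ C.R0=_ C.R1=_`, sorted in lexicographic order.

A.R0=0 C.R0=0 C.R1=0
A.R0=0 C.R0=0 C.R1=1
A.R0=0 C.R0=1 C.R1=1
A.R0=0 C.R0=2 C.R1=0
A.R0=0 C.R0=2 C.R1=1
A.R0=1 C.R0=0 C.R1=0
A.R0=1 C.R0=0 C.R1=1
A.R0=1 C.R0=1 C.R1=1
A.R0=1 C.R0=2 C.R1=1

outcome vector order: (A.R0,C.R0,C.R1)
|SC outcomes| = 9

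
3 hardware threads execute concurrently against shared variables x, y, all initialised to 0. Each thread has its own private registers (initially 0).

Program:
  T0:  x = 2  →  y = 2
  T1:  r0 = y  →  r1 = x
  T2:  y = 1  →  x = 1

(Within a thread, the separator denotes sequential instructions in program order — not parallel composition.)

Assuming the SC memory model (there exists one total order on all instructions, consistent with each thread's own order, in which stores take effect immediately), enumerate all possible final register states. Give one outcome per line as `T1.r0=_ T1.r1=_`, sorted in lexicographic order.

T1.r0=0 T1.r1=0
T1.r0=0 T1.r1=1
T1.r0=0 T1.r1=2
T1.r0=1 T1.r1=0
T1.r0=1 T1.r1=1
T1.r0=1 T1.r1=2
T1.r0=2 T1.r1=1
T1.r0=2 T1.r1=2

outcome vector order: (T1.r0,T1.r1)
|SC outcomes| = 8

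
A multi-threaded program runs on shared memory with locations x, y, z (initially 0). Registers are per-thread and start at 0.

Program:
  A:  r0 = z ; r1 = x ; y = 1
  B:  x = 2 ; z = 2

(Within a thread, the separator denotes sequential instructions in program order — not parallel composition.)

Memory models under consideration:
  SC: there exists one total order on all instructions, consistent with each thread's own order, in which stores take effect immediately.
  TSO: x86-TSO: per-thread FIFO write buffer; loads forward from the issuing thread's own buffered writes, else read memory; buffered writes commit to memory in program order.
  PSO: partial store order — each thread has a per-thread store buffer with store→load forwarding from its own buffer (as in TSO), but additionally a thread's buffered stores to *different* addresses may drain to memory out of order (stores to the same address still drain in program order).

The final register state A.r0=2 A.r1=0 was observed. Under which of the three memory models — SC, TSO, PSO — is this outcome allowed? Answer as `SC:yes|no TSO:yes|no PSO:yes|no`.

SC:no TSO:no PSO:yes

outcome vector order: (A.r0,A.r1)
SC (3): 00, 02, 22
TSO (3): 00, 02, 22
PSO (4): 00, 02, 20, 22
target 20 ∈ {PSO}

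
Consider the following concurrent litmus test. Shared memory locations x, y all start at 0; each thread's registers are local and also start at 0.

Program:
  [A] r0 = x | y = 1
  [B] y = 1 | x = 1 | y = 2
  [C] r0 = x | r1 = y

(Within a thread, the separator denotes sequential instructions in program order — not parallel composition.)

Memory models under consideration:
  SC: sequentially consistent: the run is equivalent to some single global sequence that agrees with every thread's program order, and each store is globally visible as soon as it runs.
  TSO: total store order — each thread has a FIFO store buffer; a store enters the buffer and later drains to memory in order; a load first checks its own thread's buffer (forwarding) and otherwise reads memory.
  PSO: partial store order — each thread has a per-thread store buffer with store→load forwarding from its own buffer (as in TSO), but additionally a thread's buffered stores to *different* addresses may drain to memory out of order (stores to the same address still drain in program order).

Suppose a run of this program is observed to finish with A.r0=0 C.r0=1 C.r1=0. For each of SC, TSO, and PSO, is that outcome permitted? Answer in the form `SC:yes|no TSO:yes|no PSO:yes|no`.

SC:no TSO:no PSO:yes

outcome vector order: (A.r0,C.r0,C.r1)
[SC] allowed = {<0 0 0>; <0 0 1>; <0 0 2>; <0 1 1>; <0 1 2>; <1 0 0>; <1 0 1>; <1 0 2>; <1 1 1>; <1 1 2>}
[TSO] allowed = {<0 0 0>; <0 0 1>; <0 0 2>; <0 1 1>; <0 1 2>; <1 0 0>; <1 0 1>; <1 0 2>; <1 1 1>; <1 1 2>}
[PSO] allowed = {<0 0 0>; <0 0 1>; <0 0 2>; <0 1 0>; <0 1 1>; <0 1 2>; <1 0 0>; <1 0 1>; <1 0 2>; <1 1 0>; <1 1 1>; <1 1 2>}
target <0 1 0> ∈ {PSO}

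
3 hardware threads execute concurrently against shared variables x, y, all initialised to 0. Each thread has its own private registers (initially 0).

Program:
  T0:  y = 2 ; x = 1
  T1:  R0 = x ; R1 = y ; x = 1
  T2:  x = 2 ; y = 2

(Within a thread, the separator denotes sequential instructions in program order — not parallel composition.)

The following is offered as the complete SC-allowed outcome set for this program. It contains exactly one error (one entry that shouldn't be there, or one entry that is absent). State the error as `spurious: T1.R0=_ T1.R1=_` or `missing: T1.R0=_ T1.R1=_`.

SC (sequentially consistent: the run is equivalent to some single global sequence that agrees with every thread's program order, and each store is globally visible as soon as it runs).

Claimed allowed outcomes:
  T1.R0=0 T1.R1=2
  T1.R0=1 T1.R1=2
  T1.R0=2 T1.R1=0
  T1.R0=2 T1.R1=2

missing: T1.R0=0 T1.R1=0

outcome vector order: (T1.R0,T1.R1)
SC: 5 outcomes — {(0,0) (0,2) (1,2) (2,0) (2,2)}
SC∖claimed = {(0,0)}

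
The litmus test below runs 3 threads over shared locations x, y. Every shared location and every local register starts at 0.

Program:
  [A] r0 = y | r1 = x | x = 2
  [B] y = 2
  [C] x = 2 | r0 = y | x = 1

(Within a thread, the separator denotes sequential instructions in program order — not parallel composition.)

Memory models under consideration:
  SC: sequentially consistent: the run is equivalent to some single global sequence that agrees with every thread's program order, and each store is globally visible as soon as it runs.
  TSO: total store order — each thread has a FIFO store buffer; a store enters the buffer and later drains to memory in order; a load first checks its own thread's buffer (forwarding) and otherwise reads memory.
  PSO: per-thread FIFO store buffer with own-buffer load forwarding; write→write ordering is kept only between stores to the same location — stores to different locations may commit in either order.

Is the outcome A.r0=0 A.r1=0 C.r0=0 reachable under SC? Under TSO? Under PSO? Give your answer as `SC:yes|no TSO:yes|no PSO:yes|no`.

outcome vector order: (A.r0,A.r1,C.r0)
SC (11): 0/0/0; 0/0/2; 0/1/0; 0/1/2; 0/2/0; 0/2/2; 2/0/2; 2/1/0; 2/1/2; 2/2/0; 2/2/2
TSO (12): 0/0/0; 0/0/2; 0/1/0; 0/1/2; 0/2/0; 0/2/2; 2/0/0; 2/0/2; 2/1/0; 2/1/2; 2/2/0; 2/2/2
PSO (12): 0/0/0; 0/0/2; 0/1/0; 0/1/2; 0/2/0; 0/2/2; 2/0/0; 2/0/2; 2/1/0; 2/1/2; 2/2/0; 2/2/2
target 0/0/0 ∈ {SC,TSO,PSO}

SC:yes TSO:yes PSO:yes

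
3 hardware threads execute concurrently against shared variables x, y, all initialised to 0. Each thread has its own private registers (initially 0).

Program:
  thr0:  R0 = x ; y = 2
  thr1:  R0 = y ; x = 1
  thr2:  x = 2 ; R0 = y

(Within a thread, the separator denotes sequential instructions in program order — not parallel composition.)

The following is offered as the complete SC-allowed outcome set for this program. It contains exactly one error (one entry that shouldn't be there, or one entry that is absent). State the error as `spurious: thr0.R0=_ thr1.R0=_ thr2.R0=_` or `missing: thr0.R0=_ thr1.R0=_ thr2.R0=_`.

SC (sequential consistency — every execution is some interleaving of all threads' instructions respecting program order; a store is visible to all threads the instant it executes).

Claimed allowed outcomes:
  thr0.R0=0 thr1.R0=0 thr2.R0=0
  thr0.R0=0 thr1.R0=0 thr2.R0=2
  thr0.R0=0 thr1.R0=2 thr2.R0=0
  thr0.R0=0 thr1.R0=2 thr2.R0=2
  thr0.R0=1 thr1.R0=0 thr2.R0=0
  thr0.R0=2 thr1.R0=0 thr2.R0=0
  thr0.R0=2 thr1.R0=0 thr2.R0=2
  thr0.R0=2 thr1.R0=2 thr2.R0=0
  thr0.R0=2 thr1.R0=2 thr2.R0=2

missing: thr0.R0=1 thr1.R0=0 thr2.R0=2

outcome vector order: (thr0.R0,thr1.R0,thr2.R0)
SC (10): (0,0,0), (0,0,2), (0,2,0), (0,2,2), (1,0,0), (1,0,2), (2,0,0), (2,0,2), (2,2,0), (2,2,2)
SC∖claimed = {(1,0,2)}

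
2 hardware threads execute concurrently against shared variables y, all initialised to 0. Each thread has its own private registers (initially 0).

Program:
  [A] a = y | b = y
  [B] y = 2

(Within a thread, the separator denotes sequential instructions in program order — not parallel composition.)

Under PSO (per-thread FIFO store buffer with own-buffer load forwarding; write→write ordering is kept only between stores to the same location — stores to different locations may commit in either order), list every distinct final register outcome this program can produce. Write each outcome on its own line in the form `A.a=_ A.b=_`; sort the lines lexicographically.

A.a=0 A.b=0
A.a=0 A.b=2
A.a=2 A.b=2

outcome vector order: (A.a,A.b)
|PSO outcomes| = 3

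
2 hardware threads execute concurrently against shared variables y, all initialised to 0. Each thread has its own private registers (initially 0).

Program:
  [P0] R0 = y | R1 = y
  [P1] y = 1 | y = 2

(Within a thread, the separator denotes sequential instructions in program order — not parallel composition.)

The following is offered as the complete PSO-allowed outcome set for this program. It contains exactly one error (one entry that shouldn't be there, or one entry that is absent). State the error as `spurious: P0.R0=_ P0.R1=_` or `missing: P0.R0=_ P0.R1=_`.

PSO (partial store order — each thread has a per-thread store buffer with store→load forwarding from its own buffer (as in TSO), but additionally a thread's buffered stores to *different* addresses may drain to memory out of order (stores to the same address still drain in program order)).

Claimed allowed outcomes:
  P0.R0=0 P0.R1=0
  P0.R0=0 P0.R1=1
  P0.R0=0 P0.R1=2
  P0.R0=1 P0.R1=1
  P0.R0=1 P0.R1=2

outcome vector order: (P0.R0,P0.R1)
under PSO → 0/0; 0/1; 0/2; 1/1; 1/2; 2/2
PSO∖claimed = {2/2}

missing: P0.R0=2 P0.R1=2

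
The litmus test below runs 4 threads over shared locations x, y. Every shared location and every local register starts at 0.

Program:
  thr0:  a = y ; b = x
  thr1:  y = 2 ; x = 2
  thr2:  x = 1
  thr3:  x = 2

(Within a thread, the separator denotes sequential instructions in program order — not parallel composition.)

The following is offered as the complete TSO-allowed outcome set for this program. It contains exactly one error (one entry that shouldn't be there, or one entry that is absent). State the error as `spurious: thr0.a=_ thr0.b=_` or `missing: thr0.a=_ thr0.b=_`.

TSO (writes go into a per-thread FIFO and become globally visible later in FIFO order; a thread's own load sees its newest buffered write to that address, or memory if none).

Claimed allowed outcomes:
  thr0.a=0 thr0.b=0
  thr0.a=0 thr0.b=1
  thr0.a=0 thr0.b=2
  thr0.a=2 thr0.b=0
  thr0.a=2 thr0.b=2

missing: thr0.a=2 thr0.b=1

outcome vector order: (thr0.a,thr0.b)
under TSO → (0,0), (0,1), (0,2), (2,0), (2,1), (2,2)
TSO∖claimed = {(2,1)}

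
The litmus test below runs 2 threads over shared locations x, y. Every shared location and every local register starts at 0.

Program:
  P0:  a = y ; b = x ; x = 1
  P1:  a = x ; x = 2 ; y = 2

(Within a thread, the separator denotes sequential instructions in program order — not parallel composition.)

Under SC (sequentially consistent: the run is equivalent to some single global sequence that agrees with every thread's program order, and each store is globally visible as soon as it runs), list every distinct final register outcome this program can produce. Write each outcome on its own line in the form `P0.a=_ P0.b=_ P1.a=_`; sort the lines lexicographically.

outcome vector order: (P0.a,P0.b,P1.a)
|SC outcomes| = 4

P0.a=0 P0.b=0 P1.a=0
P0.a=0 P0.b=0 P1.a=1
P0.a=0 P0.b=2 P1.a=0
P0.a=2 P0.b=2 P1.a=0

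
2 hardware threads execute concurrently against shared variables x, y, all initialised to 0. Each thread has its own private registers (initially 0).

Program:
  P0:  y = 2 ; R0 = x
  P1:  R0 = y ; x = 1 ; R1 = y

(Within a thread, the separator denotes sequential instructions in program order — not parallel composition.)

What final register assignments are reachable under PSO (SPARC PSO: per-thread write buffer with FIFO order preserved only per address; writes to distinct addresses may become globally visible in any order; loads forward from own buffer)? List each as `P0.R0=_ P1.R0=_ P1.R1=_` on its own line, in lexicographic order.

P0.R0=0 P1.R0=0 P1.R1=0
P0.R0=0 P1.R0=0 P1.R1=2
P0.R0=0 P1.R0=2 P1.R1=2
P0.R0=1 P1.R0=0 P1.R1=0
P0.R0=1 P1.R0=0 P1.R1=2
P0.R0=1 P1.R0=2 P1.R1=2

outcome vector order: (P0.R0,P1.R0,P1.R1)
|PSO outcomes| = 6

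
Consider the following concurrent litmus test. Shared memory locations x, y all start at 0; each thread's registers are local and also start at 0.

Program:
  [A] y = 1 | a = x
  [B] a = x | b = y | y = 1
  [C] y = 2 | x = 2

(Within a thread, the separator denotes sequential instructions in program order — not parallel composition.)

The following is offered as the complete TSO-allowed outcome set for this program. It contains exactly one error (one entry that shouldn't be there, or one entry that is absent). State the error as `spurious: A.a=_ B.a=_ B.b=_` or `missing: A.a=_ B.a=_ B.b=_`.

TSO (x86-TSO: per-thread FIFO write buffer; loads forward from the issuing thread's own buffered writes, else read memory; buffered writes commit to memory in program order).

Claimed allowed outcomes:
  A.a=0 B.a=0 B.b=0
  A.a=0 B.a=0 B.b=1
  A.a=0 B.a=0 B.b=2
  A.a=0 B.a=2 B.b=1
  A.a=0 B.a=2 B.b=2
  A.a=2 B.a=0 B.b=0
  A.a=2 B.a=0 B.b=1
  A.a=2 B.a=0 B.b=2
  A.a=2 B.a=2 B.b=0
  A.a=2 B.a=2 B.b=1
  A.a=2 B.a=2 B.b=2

spurious: A.a=2 B.a=2 B.b=0

outcome vector order: (A.a,B.a,B.b)
under TSO → 0/0/0; 0/0/1; 0/0/2; 0/2/1; 0/2/2; 2/0/0; 2/0/1; 2/0/2; 2/2/1; 2/2/2
claimed∖TSO = {2/2/0}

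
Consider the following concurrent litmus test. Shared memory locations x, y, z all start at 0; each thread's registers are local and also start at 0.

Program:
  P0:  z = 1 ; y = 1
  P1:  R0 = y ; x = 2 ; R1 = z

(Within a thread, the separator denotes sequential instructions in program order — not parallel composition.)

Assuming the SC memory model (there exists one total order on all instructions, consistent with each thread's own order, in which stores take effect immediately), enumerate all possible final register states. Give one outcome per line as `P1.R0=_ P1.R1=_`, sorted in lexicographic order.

outcome vector order: (P1.R0,P1.R1)
|SC outcomes| = 3

P1.R0=0 P1.R1=0
P1.R0=0 P1.R1=1
P1.R0=1 P1.R1=1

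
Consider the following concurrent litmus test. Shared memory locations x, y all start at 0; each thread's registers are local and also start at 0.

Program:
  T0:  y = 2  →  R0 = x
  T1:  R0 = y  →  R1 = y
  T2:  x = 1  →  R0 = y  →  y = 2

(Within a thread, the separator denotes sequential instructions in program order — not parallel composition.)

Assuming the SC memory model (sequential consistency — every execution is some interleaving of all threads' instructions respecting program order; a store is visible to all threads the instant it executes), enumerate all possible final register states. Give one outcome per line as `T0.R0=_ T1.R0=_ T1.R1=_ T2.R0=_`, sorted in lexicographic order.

T0.R0=0 T1.R0=0 T1.R1=0 T2.R0=2
T0.R0=0 T1.R0=0 T1.R1=2 T2.R0=2
T0.R0=0 T1.R0=2 T1.R1=2 T2.R0=2
T0.R0=1 T1.R0=0 T1.R1=0 T2.R0=0
T0.R0=1 T1.R0=0 T1.R1=0 T2.R0=2
T0.R0=1 T1.R0=0 T1.R1=2 T2.R0=0
T0.R0=1 T1.R0=0 T1.R1=2 T2.R0=2
T0.R0=1 T1.R0=2 T1.R1=2 T2.R0=0
T0.R0=1 T1.R0=2 T1.R1=2 T2.R0=2

outcome vector order: (T0.R0,T1.R0,T1.R1,T2.R0)
|SC outcomes| = 9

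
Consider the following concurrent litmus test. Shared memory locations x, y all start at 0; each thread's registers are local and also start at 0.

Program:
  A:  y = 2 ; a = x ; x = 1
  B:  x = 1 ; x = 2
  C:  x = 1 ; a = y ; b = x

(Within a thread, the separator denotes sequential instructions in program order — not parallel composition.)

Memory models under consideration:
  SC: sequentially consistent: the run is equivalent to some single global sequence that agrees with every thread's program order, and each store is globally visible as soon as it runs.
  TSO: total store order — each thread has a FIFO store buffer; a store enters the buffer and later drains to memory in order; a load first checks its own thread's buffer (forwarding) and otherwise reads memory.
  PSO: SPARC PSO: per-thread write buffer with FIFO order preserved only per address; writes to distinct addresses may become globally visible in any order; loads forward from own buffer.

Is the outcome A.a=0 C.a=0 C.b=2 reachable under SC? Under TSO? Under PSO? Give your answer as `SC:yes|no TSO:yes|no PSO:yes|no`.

outcome vector order: (A.a,C.a,C.b)
SC (10): (0,2,1) (0,2,2) (1,0,1) (1,0,2) (1,2,1) (1,2,2) (2,0,1) (2,0,2) (2,2,1) (2,2,2)
TSO (12): (0,0,1) (0,0,2) (0,2,1) (0,2,2) (1,0,1) (1,0,2) (1,2,1) (1,2,2) (2,0,1) (2,0,2) (2,2,1) (2,2,2)
PSO (12): (0,0,1) (0,0,2) (0,2,1) (0,2,2) (1,0,1) (1,0,2) (1,2,1) (1,2,2) (2,0,1) (2,0,2) (2,2,1) (2,2,2)
target (0,0,2) ∈ {TSO,PSO}

SC:no TSO:yes PSO:yes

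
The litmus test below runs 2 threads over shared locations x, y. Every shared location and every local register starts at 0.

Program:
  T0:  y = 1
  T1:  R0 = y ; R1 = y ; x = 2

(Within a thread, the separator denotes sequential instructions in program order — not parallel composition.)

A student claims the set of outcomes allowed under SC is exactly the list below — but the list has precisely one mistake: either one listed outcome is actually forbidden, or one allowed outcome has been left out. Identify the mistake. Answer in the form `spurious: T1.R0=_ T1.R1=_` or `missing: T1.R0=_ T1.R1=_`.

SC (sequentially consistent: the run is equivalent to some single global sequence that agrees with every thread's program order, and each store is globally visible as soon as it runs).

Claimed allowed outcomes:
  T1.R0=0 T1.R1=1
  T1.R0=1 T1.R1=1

outcome vector order: (T1.R0,T1.R1)
[SC] allowed = {(0,0), (0,1), (1,1)}
SC∖claimed = {(0,0)}

missing: T1.R0=0 T1.R1=0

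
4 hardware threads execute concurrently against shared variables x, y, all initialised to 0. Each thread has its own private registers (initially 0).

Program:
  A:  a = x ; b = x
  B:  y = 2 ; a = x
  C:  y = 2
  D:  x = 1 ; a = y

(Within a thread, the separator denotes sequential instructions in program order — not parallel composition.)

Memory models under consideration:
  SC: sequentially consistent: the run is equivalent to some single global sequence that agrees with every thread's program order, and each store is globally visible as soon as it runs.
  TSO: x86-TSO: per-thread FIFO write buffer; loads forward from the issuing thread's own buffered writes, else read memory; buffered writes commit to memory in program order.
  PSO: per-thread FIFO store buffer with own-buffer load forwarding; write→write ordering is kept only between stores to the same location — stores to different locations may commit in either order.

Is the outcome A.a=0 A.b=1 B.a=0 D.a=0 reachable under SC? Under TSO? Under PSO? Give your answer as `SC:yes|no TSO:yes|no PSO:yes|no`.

outcome vector order: (A.a,A.b,B.a,D.a)
SC: 9 outcomes — {0/0/0/2, 0/0/1/0, 0/0/1/2, 0/1/0/2, 0/1/1/0, 0/1/1/2, 1/1/0/2, 1/1/1/0, 1/1/1/2}
TSO: 12 outcomes — {0/0/0/0, 0/0/0/2, 0/0/1/0, 0/0/1/2, 0/1/0/0, 0/1/0/2, 0/1/1/0, 0/1/1/2, 1/1/0/0, 1/1/0/2, 1/1/1/0, 1/1/1/2}
PSO: 12 outcomes — {0/0/0/0, 0/0/0/2, 0/0/1/0, 0/0/1/2, 0/1/0/0, 0/1/0/2, 0/1/1/0, 0/1/1/2, 1/1/0/0, 1/1/0/2, 1/1/1/0, 1/1/1/2}
target 0/1/0/0 ∈ {TSO,PSO}

SC:no TSO:yes PSO:yes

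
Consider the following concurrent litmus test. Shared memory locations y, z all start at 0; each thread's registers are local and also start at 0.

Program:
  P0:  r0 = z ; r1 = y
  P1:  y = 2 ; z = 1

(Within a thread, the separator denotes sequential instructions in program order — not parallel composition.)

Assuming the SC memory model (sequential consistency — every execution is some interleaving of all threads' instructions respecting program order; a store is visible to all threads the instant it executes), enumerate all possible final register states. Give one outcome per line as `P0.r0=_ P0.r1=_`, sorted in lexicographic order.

outcome vector order: (P0.r0,P0.r1)
|SC outcomes| = 3

P0.r0=0 P0.r1=0
P0.r0=0 P0.r1=2
P0.r0=1 P0.r1=2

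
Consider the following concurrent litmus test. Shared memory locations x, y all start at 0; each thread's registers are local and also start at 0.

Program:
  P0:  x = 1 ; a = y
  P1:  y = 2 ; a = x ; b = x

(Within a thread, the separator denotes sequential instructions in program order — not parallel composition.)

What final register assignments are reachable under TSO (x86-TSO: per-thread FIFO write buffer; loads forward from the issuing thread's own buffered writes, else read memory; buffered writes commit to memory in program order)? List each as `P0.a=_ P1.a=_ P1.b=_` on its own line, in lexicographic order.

outcome vector order: (P0.a,P1.a,P1.b)
|TSO outcomes| = 6

P0.a=0 P1.a=0 P1.b=0
P0.a=0 P1.a=0 P1.b=1
P0.a=0 P1.a=1 P1.b=1
P0.a=2 P1.a=0 P1.b=0
P0.a=2 P1.a=0 P1.b=1
P0.a=2 P1.a=1 P1.b=1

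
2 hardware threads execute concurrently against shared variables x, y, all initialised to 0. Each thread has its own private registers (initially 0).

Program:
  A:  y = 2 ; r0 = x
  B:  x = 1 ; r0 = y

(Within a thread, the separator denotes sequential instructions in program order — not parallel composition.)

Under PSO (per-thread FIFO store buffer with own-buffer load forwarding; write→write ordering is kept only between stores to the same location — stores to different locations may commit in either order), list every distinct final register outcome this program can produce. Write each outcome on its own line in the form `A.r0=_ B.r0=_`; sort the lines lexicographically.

outcome vector order: (A.r0,B.r0)
|PSO outcomes| = 4

A.r0=0 B.r0=0
A.r0=0 B.r0=2
A.r0=1 B.r0=0
A.r0=1 B.r0=2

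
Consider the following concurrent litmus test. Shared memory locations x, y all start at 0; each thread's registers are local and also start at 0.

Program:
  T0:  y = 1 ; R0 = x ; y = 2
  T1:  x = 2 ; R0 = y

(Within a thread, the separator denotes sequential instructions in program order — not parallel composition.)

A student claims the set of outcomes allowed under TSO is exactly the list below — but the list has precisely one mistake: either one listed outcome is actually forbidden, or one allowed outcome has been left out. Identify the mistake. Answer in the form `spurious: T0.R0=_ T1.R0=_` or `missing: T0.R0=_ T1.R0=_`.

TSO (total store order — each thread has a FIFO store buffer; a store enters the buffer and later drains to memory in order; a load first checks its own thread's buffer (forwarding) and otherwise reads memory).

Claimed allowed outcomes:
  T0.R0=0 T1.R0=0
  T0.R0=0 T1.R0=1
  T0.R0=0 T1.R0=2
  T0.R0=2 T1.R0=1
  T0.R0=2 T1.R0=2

missing: T0.R0=2 T1.R0=0

outcome vector order: (T0.R0,T1.R0)
TSO: 6 outcomes — {<0 0>; <0 1>; <0 2>; <2 0>; <2 1>; <2 2>}
TSO∖claimed = {<2 0>}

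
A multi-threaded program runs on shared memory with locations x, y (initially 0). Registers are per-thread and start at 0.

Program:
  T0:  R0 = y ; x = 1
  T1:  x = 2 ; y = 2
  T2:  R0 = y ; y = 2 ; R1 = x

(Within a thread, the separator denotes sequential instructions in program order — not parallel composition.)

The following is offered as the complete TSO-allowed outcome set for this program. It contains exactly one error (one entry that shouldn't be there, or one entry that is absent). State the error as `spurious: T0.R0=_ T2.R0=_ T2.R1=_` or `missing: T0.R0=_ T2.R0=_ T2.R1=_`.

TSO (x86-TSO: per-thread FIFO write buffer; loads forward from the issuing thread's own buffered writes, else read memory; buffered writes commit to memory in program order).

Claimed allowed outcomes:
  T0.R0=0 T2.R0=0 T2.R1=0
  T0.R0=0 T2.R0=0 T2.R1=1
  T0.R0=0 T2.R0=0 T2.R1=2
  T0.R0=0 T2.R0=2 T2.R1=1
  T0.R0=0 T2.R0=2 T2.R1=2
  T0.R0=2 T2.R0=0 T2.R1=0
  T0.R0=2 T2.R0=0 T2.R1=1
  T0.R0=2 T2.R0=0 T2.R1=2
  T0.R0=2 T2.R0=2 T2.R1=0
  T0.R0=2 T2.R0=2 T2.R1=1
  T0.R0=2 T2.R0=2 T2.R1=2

spurious: T0.R0=2 T2.R0=2 T2.R1=0

outcome vector order: (T0.R0,T2.R0,T2.R1)
TSO: 10 outcomes — {<0 0 0> <0 0 1> <0 0 2> <0 2 1> <0 2 2> <2 0 0> <2 0 1> <2 0 2> <2 2 1> <2 2 2>}
claimed∖TSO = {<2 2 0>}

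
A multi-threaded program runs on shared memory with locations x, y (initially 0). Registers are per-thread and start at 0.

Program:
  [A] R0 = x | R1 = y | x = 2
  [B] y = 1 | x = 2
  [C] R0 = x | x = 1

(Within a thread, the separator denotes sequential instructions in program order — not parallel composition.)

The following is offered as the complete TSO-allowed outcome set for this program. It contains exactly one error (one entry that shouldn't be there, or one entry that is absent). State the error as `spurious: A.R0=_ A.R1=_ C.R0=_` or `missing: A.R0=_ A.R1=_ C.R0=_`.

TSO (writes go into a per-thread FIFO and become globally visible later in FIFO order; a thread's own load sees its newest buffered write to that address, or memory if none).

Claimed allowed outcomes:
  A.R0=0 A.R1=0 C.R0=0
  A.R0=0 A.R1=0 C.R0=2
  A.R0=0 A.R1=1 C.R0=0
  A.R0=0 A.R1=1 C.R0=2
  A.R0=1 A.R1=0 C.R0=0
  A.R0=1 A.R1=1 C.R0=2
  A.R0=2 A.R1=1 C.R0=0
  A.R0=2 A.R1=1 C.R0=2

missing: A.R0=1 A.R1=1 C.R0=0

outcome vector order: (A.R0,A.R1,C.R0)
TSO (9): (0,0,0); (0,0,2); (0,1,0); (0,1,2); (1,0,0); (1,1,0); (1,1,2); (2,1,0); (2,1,2)
TSO∖claimed = {(1,1,0)}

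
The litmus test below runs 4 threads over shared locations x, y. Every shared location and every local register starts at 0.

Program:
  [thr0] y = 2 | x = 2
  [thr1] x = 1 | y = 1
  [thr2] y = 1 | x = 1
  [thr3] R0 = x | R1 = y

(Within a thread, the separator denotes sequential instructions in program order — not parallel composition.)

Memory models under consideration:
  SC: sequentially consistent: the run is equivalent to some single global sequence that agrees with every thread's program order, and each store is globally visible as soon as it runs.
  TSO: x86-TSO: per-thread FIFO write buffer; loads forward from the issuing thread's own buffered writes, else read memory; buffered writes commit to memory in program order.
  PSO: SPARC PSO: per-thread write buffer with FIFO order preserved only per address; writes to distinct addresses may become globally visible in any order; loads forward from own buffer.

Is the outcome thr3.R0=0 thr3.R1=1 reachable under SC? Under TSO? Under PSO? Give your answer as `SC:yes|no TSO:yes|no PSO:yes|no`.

SC:yes TSO:yes PSO:yes

outcome vector order: (thr3.R0,thr3.R1)
SC: 8 outcomes — {00, 01, 02, 10, 11, 12, 21, 22}
TSO: 8 outcomes — {00, 01, 02, 10, 11, 12, 21, 22}
PSO: 9 outcomes — {00, 01, 02, 10, 11, 12, 20, 21, 22}
target 01 ∈ {SC,TSO,PSO}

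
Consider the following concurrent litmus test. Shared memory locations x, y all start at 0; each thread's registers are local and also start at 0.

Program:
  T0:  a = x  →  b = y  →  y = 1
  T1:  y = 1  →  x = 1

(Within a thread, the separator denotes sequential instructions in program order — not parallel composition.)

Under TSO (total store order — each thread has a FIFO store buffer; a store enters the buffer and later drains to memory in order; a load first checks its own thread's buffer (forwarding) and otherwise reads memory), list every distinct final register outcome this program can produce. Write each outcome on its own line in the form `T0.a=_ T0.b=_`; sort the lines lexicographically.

outcome vector order: (T0.a,T0.b)
|TSO outcomes| = 3

T0.a=0 T0.b=0
T0.a=0 T0.b=1
T0.a=1 T0.b=1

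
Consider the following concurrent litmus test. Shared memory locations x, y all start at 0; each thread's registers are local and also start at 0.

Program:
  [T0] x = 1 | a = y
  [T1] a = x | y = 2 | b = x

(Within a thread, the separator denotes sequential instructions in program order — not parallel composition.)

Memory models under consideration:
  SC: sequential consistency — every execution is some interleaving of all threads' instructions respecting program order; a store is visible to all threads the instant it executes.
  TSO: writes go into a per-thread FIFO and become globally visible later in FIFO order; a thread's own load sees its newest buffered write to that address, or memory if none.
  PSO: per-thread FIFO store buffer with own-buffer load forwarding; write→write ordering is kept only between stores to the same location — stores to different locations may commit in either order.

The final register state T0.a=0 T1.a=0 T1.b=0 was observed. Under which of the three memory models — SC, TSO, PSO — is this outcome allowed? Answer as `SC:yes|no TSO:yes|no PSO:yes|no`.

SC:no TSO:yes PSO:yes

outcome vector order: (T0.a,T1.a,T1.b)
SC: 5 outcomes — {(0,0,1); (0,1,1); (2,0,0); (2,0,1); (2,1,1)}
TSO: 6 outcomes — {(0,0,0); (0,0,1); (0,1,1); (2,0,0); (2,0,1); (2,1,1)}
PSO: 6 outcomes — {(0,0,0); (0,0,1); (0,1,1); (2,0,0); (2,0,1); (2,1,1)}
target (0,0,0) ∈ {TSO,PSO}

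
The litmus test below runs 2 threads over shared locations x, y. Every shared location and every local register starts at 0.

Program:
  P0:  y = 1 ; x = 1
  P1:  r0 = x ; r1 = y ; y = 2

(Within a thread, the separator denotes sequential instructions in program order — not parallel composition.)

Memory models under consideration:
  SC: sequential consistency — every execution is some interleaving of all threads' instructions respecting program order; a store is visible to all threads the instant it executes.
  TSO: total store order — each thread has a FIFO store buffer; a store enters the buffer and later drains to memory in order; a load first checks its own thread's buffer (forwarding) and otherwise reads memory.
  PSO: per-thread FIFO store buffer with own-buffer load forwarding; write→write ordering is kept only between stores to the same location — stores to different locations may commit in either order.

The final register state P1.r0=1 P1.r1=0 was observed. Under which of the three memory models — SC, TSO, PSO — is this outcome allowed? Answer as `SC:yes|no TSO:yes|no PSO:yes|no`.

SC:no TSO:no PSO:yes

outcome vector order: (P1.r0,P1.r1)
SC: 3 outcomes — {<0 0>; <0 1>; <1 1>}
TSO: 3 outcomes — {<0 0>; <0 1>; <1 1>}
PSO: 4 outcomes — {<0 0>; <0 1>; <1 0>; <1 1>}
target <1 0> ∈ {PSO}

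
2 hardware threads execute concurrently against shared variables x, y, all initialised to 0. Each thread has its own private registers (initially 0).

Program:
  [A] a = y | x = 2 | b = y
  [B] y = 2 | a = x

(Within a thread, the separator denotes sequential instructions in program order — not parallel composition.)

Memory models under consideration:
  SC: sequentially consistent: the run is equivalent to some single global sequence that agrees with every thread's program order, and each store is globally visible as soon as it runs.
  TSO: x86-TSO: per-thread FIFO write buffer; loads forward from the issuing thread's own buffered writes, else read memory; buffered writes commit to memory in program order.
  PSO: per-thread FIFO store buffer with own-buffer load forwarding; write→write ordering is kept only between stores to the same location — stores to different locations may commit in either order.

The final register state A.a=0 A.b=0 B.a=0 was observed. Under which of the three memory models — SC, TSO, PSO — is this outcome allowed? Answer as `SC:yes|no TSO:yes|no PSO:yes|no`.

outcome vector order: (A.a,A.b,B.a)
[SC] allowed = {0/0/2 0/2/0 0/2/2 2/2/0 2/2/2}
[TSO] allowed = {0/0/0 0/0/2 0/2/0 0/2/2 2/2/0 2/2/2}
[PSO] allowed = {0/0/0 0/0/2 0/2/0 0/2/2 2/2/0 2/2/2}
target 0/0/0 ∈ {TSO,PSO}

SC:no TSO:yes PSO:yes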